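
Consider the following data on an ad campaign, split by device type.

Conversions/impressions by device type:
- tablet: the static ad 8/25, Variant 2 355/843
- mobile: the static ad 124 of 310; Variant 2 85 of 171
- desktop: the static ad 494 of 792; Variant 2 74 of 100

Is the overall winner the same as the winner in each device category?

No

Tablet: the static ad 8/25 = 32.0%, Variant 2 355/843 = 42.1% → Variant 2
Mobile: the static ad 124/310 = 40.0%, Variant 2 85/171 = 49.7% → Variant 2
Desktop: the static ad 494/792 = 62.4%, Variant 2 74/100 = 74.0% → Variant 2
Overall: the static ad 626/1127 = 55.5%, Variant 2 514/1114 = 46.1% → the static ad
Variant 2 wins each device group but the static ad wins overall — the comparison reverses. Variant 2's impressions skew toward tablet, which has a lower base rate.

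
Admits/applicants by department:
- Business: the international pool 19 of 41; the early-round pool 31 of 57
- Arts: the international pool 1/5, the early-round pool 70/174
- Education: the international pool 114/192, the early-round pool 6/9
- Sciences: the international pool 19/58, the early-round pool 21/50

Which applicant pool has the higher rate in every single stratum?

the early-round pool

Business: the international pool 19/41 = 46.3%, the early-round pool 31/57 = 54.4% → the early-round pool
Arts: the international pool 1/5 = 20.0%, the early-round pool 70/174 = 40.2% → the early-round pool
Education: the international pool 114/192 = 59.4%, the early-round pool 6/9 = 66.7% → the early-round pool
Sciences: the international pool 19/58 = 32.8%, the early-round pool 21/50 = 42.0% → the early-round pool
The early-round pool has the higher rate in all 4 groups.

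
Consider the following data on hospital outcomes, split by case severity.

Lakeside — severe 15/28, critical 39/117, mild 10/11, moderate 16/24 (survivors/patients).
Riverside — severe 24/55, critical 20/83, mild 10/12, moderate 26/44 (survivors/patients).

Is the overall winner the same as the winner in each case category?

Severe: Lakeside 15/28 = 53.6%, Riverside 24/55 = 43.6% → Lakeside
Critical: Lakeside 39/117 = 33.3%, Riverside 20/83 = 24.1% → Lakeside
Mild: Lakeside 10/11 = 90.9%, Riverside 10/12 = 83.3% → Lakeside
Moderate: Lakeside 16/24 = 66.7%, Riverside 26/44 = 59.1% → Lakeside
Overall: Lakeside 80/180 = 44.4%, Riverside 80/194 = 41.2% → Lakeside
Lakeside wins overall and in every case group — no reversal.

Yes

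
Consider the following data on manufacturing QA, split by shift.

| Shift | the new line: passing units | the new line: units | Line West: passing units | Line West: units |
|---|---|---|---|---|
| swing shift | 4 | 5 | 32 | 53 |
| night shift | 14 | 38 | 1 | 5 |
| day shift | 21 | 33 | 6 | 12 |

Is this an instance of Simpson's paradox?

Swing shift: the new line 4/5 = 80.0%, Line West 32/53 = 60.4% → the new line
Night shift: the new line 14/38 = 36.8%, Line West 1/5 = 20.0% → the new line
Day shift: the new line 21/33 = 63.6%, Line West 6/12 = 50.0% → the new line
Overall: the new line 39/76 = 51.3%, Line West 39/70 = 55.7% → Line West
The new line wins each shift group but Line West wins overall — the comparison reverses. The new line's units skew toward night shift, which has a lower base rate.

Yes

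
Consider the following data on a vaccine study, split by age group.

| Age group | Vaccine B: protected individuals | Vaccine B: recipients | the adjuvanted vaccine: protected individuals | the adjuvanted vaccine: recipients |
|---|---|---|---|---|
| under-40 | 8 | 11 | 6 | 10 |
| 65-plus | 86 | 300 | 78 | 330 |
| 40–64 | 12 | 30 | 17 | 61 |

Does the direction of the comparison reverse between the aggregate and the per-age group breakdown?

Under-40: Vaccine B 8/11 = 72.7%, the adjuvanted vaccine 6/10 = 60.0% → Vaccine B
65-plus: Vaccine B 86/300 = 28.7%, the adjuvanted vaccine 78/330 = 23.6% → Vaccine B
40–64: Vaccine B 12/30 = 40.0%, the adjuvanted vaccine 17/61 = 27.9% → Vaccine B
Overall: Vaccine B 106/341 = 31.1%, the adjuvanted vaccine 101/401 = 25.2% → Vaccine B
Vaccine B wins overall and in every age group — no reversal.

No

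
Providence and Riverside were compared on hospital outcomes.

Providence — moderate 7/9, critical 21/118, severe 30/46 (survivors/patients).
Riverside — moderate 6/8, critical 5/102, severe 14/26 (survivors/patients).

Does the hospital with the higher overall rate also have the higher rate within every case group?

Yes

Moderate: Providence 7/9 = 77.8%, Riverside 6/8 = 75.0% → Providence
Critical: Providence 21/118 = 17.8%, Riverside 5/102 = 4.9% → Providence
Severe: Providence 30/46 = 65.2%, Riverside 14/26 = 53.8% → Providence
Overall: Providence 58/173 = 33.5%, Riverside 25/136 = 18.4% → Providence
Providence wins overall and in every case group — no reversal.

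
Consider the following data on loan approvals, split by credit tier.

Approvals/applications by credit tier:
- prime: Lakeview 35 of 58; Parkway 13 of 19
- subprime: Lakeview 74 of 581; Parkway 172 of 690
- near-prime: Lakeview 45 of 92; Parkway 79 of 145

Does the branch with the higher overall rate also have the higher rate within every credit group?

Yes

Prime: Lakeview 35/58 = 60.3%, Parkway 13/19 = 68.4% → Parkway
Subprime: Lakeview 74/581 = 12.7%, Parkway 172/690 = 24.9% → Parkway
Near-prime: Lakeview 45/92 = 48.9%, Parkway 79/145 = 54.5% → Parkway
Overall: Lakeview 154/731 = 21.1%, Parkway 264/854 = 30.9% → Parkway
Parkway wins overall and in every credit group — no reversal.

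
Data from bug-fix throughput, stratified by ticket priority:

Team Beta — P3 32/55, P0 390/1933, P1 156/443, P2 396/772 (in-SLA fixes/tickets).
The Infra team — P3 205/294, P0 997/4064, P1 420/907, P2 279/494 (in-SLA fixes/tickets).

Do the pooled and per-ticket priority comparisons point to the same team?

P3: Team Beta 32/55 = 58.2%, the Infra team 205/294 = 69.7% → the Infra team
P0: Team Beta 390/1933 = 20.2%, the Infra team 997/4064 = 24.5% → the Infra team
P1: Team Beta 156/443 = 35.2%, the Infra team 420/907 = 46.3% → the Infra team
P2: Team Beta 396/772 = 51.3%, the Infra team 279/494 = 56.5% → the Infra team
Overall: Team Beta 974/3203 = 30.4%, the Infra team 1901/5759 = 33.0% → the Infra team
The Infra team wins overall and in every ticket group — no reversal.

Yes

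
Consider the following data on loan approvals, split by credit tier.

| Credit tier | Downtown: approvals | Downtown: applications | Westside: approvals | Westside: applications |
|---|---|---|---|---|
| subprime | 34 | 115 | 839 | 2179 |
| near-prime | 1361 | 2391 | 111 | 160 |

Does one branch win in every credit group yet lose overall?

Subprime: Downtown 34/115 = 29.6%, Westside 839/2179 = 38.5% → Westside
Near-prime: Downtown 1361/2391 = 56.9%, Westside 111/160 = 69.4% → Westside
Overall: Downtown 1395/2506 = 55.7%, Westside 950/2339 = 40.6% → Downtown
Westside wins each credit group but Downtown wins overall — the comparison reverses. Westside's applications skew toward subprime, which has a lower base rate.

Yes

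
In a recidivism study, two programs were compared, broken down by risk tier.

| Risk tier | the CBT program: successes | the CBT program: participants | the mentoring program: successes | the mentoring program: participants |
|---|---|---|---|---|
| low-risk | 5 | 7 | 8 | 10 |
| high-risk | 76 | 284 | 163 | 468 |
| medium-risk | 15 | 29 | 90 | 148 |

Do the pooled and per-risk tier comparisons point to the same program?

Low-risk: the CBT program 5/7 = 71.4%, the mentoring program 8/10 = 80.0% → the mentoring program
High-risk: the CBT program 76/284 = 26.8%, the mentoring program 163/468 = 34.8% → the mentoring program
Medium-risk: the CBT program 15/29 = 51.7%, the mentoring program 90/148 = 60.8% → the mentoring program
Overall: the CBT program 96/320 = 30.0%, the mentoring program 261/626 = 41.7% → the mentoring program
The mentoring program wins overall and in every risk group — no reversal.

Yes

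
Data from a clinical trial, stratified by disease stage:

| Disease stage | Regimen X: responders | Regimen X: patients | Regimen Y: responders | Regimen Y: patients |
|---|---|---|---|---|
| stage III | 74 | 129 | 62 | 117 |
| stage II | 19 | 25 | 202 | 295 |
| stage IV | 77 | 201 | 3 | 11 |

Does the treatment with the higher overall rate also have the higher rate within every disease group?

Stage III: Regimen X 74/129 = 57.4%, Regimen Y 62/117 = 53.0% → Regimen X
Stage II: Regimen X 19/25 = 76.0%, Regimen Y 202/295 = 68.5% → Regimen X
Stage IV: Regimen X 77/201 = 38.3%, Regimen Y 3/11 = 27.3% → Regimen X
Overall: Regimen X 170/355 = 47.9%, Regimen Y 267/423 = 63.1% → Regimen Y
Regimen X wins each disease group but Regimen Y wins overall — the comparison reverses. Regimen X's patients skew toward stage IV, which has a lower base rate.

No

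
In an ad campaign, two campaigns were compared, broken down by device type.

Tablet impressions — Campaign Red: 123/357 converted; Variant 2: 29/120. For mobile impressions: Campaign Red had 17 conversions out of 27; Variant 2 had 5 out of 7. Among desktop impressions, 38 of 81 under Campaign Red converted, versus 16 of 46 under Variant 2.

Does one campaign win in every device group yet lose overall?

No

Tablet: Campaign Red 123/357 = 34.5%, Variant 2 29/120 = 24.2% → Campaign Red
Mobile: Campaign Red 17/27 = 63.0%, Variant 2 5/7 = 71.4% → Variant 2
Desktop: Campaign Red 38/81 = 46.9%, Variant 2 16/46 = 34.8% → Campaign Red
Overall: Campaign Red 178/465 = 38.3%, Variant 2 50/173 = 28.9% → Campaign Red
Neither sweeps: Campaign Red wins 2 of 3 groups, Variant 2 wins 1. Campaign Red wins overall but not every group — no Simpson reversal.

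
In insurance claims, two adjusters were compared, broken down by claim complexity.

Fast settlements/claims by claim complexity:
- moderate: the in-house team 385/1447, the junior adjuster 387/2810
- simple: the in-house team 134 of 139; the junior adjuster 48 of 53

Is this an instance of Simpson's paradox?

Moderate: the in-house team 385/1447 = 26.6%, the junior adjuster 387/2810 = 13.8% → the in-house team
Simple: the in-house team 134/139 = 96.4%, the junior adjuster 48/53 = 90.6% → the in-house team
Overall: the in-house team 519/1586 = 32.7%, the junior adjuster 435/2863 = 15.2% → the in-house team
The in-house team wins overall and in every claim group — no reversal.

No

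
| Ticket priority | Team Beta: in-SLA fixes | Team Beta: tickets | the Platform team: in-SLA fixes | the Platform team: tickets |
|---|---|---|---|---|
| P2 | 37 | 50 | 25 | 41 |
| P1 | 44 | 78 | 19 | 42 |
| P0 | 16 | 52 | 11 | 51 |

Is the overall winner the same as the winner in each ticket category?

P2: Team Beta 37/50 = 74.0%, the Platform team 25/41 = 61.0% → Team Beta
P1: Team Beta 44/78 = 56.4%, the Platform team 19/42 = 45.2% → Team Beta
P0: Team Beta 16/52 = 30.8%, the Platform team 11/51 = 21.6% → Team Beta
Overall: Team Beta 97/180 = 53.9%, the Platform team 55/134 = 41.0% → Team Beta
Team Beta wins overall and in every ticket group — no reversal.

Yes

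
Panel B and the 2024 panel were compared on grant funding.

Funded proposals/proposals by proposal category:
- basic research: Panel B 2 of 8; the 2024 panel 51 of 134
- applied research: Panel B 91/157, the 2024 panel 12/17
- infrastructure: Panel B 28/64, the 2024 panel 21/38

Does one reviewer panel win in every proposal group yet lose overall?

Basic research: Panel B 2/8 = 25.0%, the 2024 panel 51/134 = 38.1% → the 2024 panel
Applied research: Panel B 91/157 = 58.0%, the 2024 panel 12/17 = 70.6% → the 2024 panel
Infrastructure: Panel B 28/64 = 43.8%, the 2024 panel 21/38 = 55.3% → the 2024 panel
Overall: Panel B 121/229 = 52.8%, the 2024 panel 84/189 = 44.4% → Panel B
The 2024 panel wins each proposal group but Panel B wins overall — the comparison reverses. The 2024 panel's proposals skew toward basic research, which has a lower base rate.

Yes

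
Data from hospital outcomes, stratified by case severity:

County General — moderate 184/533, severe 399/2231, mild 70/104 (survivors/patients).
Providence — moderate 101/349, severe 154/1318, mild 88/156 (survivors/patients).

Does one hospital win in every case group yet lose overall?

No

Moderate: County General 184/533 = 34.5%, Providence 101/349 = 28.9% → County General
Severe: County General 399/2231 = 17.9%, Providence 154/1318 = 11.7% → County General
Mild: County General 70/104 = 67.3%, Providence 88/156 = 56.4% → County General
Overall: County General 653/2868 = 22.8%, Providence 343/1823 = 18.8% → County General
County General wins overall and in every case group — no reversal.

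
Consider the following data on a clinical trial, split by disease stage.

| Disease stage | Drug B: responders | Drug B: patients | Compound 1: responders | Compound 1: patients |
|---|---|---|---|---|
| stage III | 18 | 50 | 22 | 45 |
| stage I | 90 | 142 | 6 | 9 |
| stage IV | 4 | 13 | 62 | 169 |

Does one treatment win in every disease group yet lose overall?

Yes

Stage III: Drug B 18/50 = 36.0%, Compound 1 22/45 = 48.9% → Compound 1
Stage I: Drug B 90/142 = 63.4%, Compound 1 6/9 = 66.7% → Compound 1
Stage IV: Drug B 4/13 = 30.8%, Compound 1 62/169 = 36.7% → Compound 1
Overall: Drug B 112/205 = 54.6%, Compound 1 90/223 = 40.4% → Drug B
Compound 1 wins each disease group but Drug B wins overall — the comparison reverses. Compound 1's patients skew toward stage IV, which has a lower base rate.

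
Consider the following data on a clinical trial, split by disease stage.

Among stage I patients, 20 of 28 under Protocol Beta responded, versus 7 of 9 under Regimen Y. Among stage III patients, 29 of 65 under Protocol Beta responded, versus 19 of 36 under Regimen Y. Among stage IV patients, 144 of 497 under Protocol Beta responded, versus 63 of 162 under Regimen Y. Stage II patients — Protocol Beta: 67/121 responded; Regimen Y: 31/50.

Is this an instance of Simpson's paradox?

Stage I: Protocol Beta 20/28 = 71.4%, Regimen Y 7/9 = 77.8% → Regimen Y
Stage III: Protocol Beta 29/65 = 44.6%, Regimen Y 19/36 = 52.8% → Regimen Y
Stage IV: Protocol Beta 144/497 = 29.0%, Regimen Y 63/162 = 38.9% → Regimen Y
Stage II: Protocol Beta 67/121 = 55.4%, Regimen Y 31/50 = 62.0% → Regimen Y
Overall: Protocol Beta 260/711 = 36.6%, Regimen Y 120/257 = 46.7% → Regimen Y
Regimen Y wins overall and in every disease group — no reversal.

No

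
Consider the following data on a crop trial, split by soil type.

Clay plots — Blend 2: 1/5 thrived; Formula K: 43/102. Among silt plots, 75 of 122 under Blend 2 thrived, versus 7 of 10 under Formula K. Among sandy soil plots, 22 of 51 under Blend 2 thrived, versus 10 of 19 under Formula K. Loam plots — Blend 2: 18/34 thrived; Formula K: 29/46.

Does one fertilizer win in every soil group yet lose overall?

Yes

Clay: Blend 2 1/5 = 20.0%, Formula K 43/102 = 42.2% → Formula K
Silt: Blend 2 75/122 = 61.5%, Formula K 7/10 = 70.0% → Formula K
Sandy soil: Blend 2 22/51 = 43.1%, Formula K 10/19 = 52.6% → Formula K
Loam: Blend 2 18/34 = 52.9%, Formula K 29/46 = 63.0% → Formula K
Overall: Blend 2 116/212 = 54.7%, Formula K 89/177 = 50.3% → Blend 2
Formula K wins each soil group but Blend 2 wins overall — the comparison reverses. Formula K's plots skew toward clay, which has a lower base rate.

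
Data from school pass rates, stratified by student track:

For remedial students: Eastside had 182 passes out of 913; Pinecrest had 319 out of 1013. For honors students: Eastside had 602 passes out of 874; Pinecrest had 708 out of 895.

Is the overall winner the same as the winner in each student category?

Yes

Remedial: Eastside 182/913 = 19.9%, Pinecrest 319/1013 = 31.5% → Pinecrest
Honors: Eastside 602/874 = 68.9%, Pinecrest 708/895 = 79.1% → Pinecrest
Overall: Eastside 784/1787 = 43.9%, Pinecrest 1027/1908 = 53.8% → Pinecrest
Pinecrest wins overall and in every student group — no reversal.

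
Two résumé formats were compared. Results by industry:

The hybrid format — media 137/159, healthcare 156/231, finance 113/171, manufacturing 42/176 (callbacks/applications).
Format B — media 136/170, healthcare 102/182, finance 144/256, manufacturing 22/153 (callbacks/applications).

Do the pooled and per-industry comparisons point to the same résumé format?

Media: the hybrid format 137/159 = 86.2%, Format B 136/170 = 80.0% → the hybrid format
Healthcare: the hybrid format 156/231 = 67.5%, Format B 102/182 = 56.0% → the hybrid format
Finance: the hybrid format 113/171 = 66.1%, Format B 144/256 = 56.2% → the hybrid format
Manufacturing: the hybrid format 42/176 = 23.9%, Format B 22/153 = 14.4% → the hybrid format
Overall: the hybrid format 448/737 = 60.8%, Format B 404/761 = 53.1% → the hybrid format
The hybrid format wins overall and in every industry group — no reversal.

Yes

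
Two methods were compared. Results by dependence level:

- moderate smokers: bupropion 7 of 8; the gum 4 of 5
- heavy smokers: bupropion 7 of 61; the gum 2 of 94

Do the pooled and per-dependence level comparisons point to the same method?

Moderate smokers: bupropion 7/8 = 87.5%, the gum 4/5 = 80.0% → bupropion
Heavy smokers: bupropion 7/61 = 11.5%, the gum 2/94 = 2.1% → bupropion
Overall: bupropion 14/69 = 20.3%, the gum 6/99 = 6.1% → bupropion
Bupropion wins overall and in every dependence group — no reversal.

Yes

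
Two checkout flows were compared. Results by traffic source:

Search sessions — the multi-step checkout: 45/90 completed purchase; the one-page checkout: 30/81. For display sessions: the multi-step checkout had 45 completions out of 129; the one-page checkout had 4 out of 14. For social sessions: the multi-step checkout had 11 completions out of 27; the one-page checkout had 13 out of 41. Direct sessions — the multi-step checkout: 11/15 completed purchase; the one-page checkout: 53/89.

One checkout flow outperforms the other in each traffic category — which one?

Search: the multi-step checkout 45/90 = 50.0%, the one-page checkout 30/81 = 37.0% → the multi-step checkout
Display: the multi-step checkout 45/129 = 34.9%, the one-page checkout 4/14 = 28.6% → the multi-step checkout
Social: the multi-step checkout 11/27 = 40.7%, the one-page checkout 13/41 = 31.7% → the multi-step checkout
Direct: the multi-step checkout 11/15 = 73.3%, the one-page checkout 53/89 = 59.6% → the multi-step checkout
The multi-step checkout has the higher rate in all 4 groups.

the multi-step checkout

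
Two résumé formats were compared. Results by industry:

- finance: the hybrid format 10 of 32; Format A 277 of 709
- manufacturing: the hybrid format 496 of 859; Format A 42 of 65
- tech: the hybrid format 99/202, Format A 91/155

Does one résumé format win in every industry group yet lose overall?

Yes

Finance: the hybrid format 10/32 = 31.2%, Format A 277/709 = 39.1% → Format A
Manufacturing: the hybrid format 496/859 = 57.7%, Format A 42/65 = 64.6% → Format A
Tech: the hybrid format 99/202 = 49.0%, Format A 91/155 = 58.7% → Format A
Overall: the hybrid format 605/1093 = 55.4%, Format A 410/929 = 44.1% → the hybrid format
Format A wins each industry group but the hybrid format wins overall — the comparison reverses. Format A's applications skew toward finance, which has a lower base rate.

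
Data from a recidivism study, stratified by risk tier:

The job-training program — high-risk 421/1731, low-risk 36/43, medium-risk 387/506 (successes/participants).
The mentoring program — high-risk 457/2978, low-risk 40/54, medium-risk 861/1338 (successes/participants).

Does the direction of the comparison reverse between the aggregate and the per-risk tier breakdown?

No

High-risk: the job-training program 421/1731 = 24.3%, the mentoring program 457/2978 = 15.3% → the job-training program
Low-risk: the job-training program 36/43 = 83.7%, the mentoring program 40/54 = 74.1% → the job-training program
Medium-risk: the job-training program 387/506 = 76.5%, the mentoring program 861/1338 = 64.3% → the job-training program
Overall: the job-training program 844/2280 = 37.0%, the mentoring program 1358/4370 = 31.1% → the job-training program
The job-training program wins overall and in every risk group — no reversal.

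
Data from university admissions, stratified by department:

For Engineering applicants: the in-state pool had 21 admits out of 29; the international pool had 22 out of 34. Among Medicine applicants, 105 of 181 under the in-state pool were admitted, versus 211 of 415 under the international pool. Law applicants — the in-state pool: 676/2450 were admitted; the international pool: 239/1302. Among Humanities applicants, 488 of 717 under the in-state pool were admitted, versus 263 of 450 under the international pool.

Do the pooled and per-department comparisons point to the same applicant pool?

Yes

Engineering: the in-state pool 21/29 = 72.4%, the international pool 22/34 = 64.7% → the in-state pool
Medicine: the in-state pool 105/181 = 58.0%, the international pool 211/415 = 50.8% → the in-state pool
Law: the in-state pool 676/2450 = 27.6%, the international pool 239/1302 = 18.4% → the in-state pool
Humanities: the in-state pool 488/717 = 68.1%, the international pool 263/450 = 58.4% → the in-state pool
Overall: the in-state pool 1290/3377 = 38.2%, the international pool 735/2201 = 33.4% → the in-state pool
The in-state pool wins overall and in every department group — no reversal.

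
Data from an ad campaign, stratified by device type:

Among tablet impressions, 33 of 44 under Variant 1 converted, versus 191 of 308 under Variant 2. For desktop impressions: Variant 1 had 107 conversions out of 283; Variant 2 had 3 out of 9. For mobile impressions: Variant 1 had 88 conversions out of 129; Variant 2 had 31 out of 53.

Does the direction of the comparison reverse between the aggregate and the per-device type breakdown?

Yes

Tablet: Variant 1 33/44 = 75.0%, Variant 2 191/308 = 62.0% → Variant 1
Desktop: Variant 1 107/283 = 37.8%, Variant 2 3/9 = 33.3% → Variant 1
Mobile: Variant 1 88/129 = 68.2%, Variant 2 31/53 = 58.5% → Variant 1
Overall: Variant 1 228/456 = 50.0%, Variant 2 225/370 = 60.8% → Variant 2
Variant 1 wins each device group but Variant 2 wins overall — the comparison reverses. Variant 1's impressions skew toward desktop, which has a lower base rate.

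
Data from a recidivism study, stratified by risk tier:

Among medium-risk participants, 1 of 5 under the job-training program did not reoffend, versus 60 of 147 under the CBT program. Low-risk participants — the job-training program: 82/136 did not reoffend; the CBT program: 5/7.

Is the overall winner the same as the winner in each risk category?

Medium-risk: the job-training program 1/5 = 20.0%, the CBT program 60/147 = 40.8% → the CBT program
Low-risk: the job-training program 82/136 = 60.3%, the CBT program 5/7 = 71.4% → the CBT program
Overall: the job-training program 83/141 = 58.9%, the CBT program 65/154 = 42.2% → the job-training program
The CBT program wins each risk group but the job-training program wins overall — the comparison reverses. The CBT program's participants skew toward medium-risk, which has a lower base rate.

No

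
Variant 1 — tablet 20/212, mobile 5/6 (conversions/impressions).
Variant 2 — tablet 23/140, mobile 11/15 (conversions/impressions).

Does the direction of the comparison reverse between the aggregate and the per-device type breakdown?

Tablet: Variant 1 20/212 = 9.4%, Variant 2 23/140 = 16.4% → Variant 2
Mobile: Variant 1 5/6 = 83.3%, Variant 2 11/15 = 73.3% → Variant 1
Overall: Variant 1 25/218 = 11.5%, Variant 2 34/155 = 21.9% → Variant 2
Neither sweeps: Variant 1 wins 1 of 2 groups, Variant 2 wins 1. Variant 2 wins overall but not every group — no Simpson reversal.

No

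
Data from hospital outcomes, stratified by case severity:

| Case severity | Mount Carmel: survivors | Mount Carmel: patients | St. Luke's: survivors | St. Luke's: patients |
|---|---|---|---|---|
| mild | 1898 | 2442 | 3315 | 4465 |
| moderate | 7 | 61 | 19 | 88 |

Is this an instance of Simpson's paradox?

No

Mild: Mount Carmel 1898/2442 = 77.7%, St. Luke's 3315/4465 = 74.2% → Mount Carmel
Moderate: Mount Carmel 7/61 = 11.5%, St. Luke's 19/88 = 21.6% → St. Luke's
Overall: Mount Carmel 1905/2503 = 76.1%, St. Luke's 3334/4553 = 73.2% → Mount Carmel
Neither sweeps: Mount Carmel wins 1 of 2 groups, St. Luke's wins 1. Mount Carmel wins overall but not every group — no Simpson reversal.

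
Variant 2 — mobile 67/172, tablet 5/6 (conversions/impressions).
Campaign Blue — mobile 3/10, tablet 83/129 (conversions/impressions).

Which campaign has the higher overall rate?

Mobile: Variant 2 67/172 = 39.0%, Campaign Blue 3/10 = 30.0% → Variant 2
Tablet: Variant 2 5/6 = 83.3%, Campaign Blue 83/129 = 64.3% → Variant 2
Overall: Variant 2 72/178 = 40.4%, Campaign Blue 86/139 = 61.9% → Campaign Blue
(Variant 2 wins every device group but Campaign Blue wins overall — Variant 2's impressions skew toward the low-rate mobile group.)

Campaign Blue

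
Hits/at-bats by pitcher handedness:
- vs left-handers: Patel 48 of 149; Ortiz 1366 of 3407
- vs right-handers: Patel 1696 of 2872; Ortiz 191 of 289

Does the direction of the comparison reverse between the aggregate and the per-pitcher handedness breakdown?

Vs left-handers: Patel 48/149 = 32.2%, Ortiz 1366/3407 = 40.1% → Ortiz
Vs right-handers: Patel 1696/2872 = 59.1%, Ortiz 191/289 = 66.1% → Ortiz
Overall: Patel 1744/3021 = 57.7%, Ortiz 1557/3696 = 42.1% → Patel
Ortiz wins each pitcher group but Patel wins overall — the comparison reverses. Ortiz's at-bats skew toward vs left-handers, which has a lower base rate.

Yes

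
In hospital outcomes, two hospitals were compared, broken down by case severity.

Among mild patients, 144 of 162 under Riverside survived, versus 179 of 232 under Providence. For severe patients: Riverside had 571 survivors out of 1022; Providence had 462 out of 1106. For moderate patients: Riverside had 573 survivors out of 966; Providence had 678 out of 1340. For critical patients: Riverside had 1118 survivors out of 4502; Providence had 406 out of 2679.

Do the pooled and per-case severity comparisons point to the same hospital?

Mild: Riverside 144/162 = 88.9%, Providence 179/232 = 77.2% → Riverside
Severe: Riverside 571/1022 = 55.9%, Providence 462/1106 = 41.8% → Riverside
Moderate: Riverside 573/966 = 59.3%, Providence 678/1340 = 50.6% → Riverside
Critical: Riverside 1118/4502 = 24.8%, Providence 406/2679 = 15.2% → Riverside
Overall: Riverside 2406/6652 = 36.2%, Providence 1725/5357 = 32.2% → Riverside
Riverside wins overall and in every case group — no reversal.

Yes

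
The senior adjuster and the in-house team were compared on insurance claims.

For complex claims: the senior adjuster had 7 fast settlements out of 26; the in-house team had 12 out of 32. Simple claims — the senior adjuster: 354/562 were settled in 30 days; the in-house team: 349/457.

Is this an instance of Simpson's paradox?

Complex: the senior adjuster 7/26 = 26.9%, the in-house team 12/32 = 37.5% → the in-house team
Simple: the senior adjuster 354/562 = 63.0%, the in-house team 349/457 = 76.4% → the in-house team
Overall: the senior adjuster 361/588 = 61.4%, the in-house team 361/489 = 73.8% → the in-house team
The in-house team wins overall and in every claim group — no reversal.

No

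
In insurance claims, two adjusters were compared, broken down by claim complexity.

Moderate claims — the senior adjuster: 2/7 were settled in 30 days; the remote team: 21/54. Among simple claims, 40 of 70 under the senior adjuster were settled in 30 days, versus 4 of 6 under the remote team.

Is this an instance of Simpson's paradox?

Yes

Moderate: the senior adjuster 2/7 = 28.6%, the remote team 21/54 = 38.9% → the remote team
Simple: the senior adjuster 40/70 = 57.1%, the remote team 4/6 = 66.7% → the remote team
Overall: the senior adjuster 42/77 = 54.5%, the remote team 25/60 = 41.7% → the senior adjuster
The remote team wins each claim group but the senior adjuster wins overall — the comparison reverses. The remote team's claims skew toward moderate, which has a lower base rate.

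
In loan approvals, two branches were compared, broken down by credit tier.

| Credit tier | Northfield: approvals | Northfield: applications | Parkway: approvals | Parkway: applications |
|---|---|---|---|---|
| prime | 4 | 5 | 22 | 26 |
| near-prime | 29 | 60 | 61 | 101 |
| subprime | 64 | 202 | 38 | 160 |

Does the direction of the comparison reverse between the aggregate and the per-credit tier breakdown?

No

Prime: Northfield 4/5 = 80.0%, Parkway 22/26 = 84.6% → Parkway
Near-prime: Northfield 29/60 = 48.3%, Parkway 61/101 = 60.4% → Parkway
Subprime: Northfield 64/202 = 31.7%, Parkway 38/160 = 23.8% → Northfield
Overall: Northfield 97/267 = 36.3%, Parkway 121/287 = 42.2% → Parkway
Neither sweeps: Northfield wins 1 of 3 groups, Parkway wins 2. Parkway wins overall but not every group — no Simpson reversal.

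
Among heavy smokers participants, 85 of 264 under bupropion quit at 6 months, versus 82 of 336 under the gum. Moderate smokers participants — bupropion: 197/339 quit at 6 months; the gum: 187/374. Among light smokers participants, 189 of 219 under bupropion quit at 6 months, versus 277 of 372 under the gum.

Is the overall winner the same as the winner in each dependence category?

Heavy smokers: bupropion 85/264 = 32.2%, the gum 82/336 = 24.4% → bupropion
Moderate smokers: bupropion 197/339 = 58.1%, the gum 187/374 = 50.0% → bupropion
Light smokers: bupropion 189/219 = 86.3%, the gum 277/372 = 74.5% → bupropion
Overall: bupropion 471/822 = 57.3%, the gum 546/1082 = 50.5% → bupropion
Bupropion wins overall and in every dependence group — no reversal.

Yes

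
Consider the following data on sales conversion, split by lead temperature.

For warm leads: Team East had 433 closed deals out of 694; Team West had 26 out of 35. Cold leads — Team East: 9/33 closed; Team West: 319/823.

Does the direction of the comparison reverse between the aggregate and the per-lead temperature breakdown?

Yes

Warm: Team East 433/694 = 62.4%, Team West 26/35 = 74.3% → Team West
Cold: Team East 9/33 = 27.3%, Team West 319/823 = 38.8% → Team West
Overall: Team East 442/727 = 60.8%, Team West 345/858 = 40.2% → Team East
Team West wins each lead group but Team East wins overall — the comparison reverses. Team West's leads skew toward cold, which has a lower base rate.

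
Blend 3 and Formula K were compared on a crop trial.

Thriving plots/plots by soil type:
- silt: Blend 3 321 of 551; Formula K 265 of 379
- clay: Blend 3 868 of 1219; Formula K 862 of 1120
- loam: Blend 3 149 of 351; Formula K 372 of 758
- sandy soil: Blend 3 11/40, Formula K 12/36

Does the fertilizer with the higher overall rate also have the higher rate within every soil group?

Yes

Silt: Blend 3 321/551 = 58.3%, Formula K 265/379 = 69.9% → Formula K
Clay: Blend 3 868/1219 = 71.2%, Formula K 862/1120 = 77.0% → Formula K
Loam: Blend 3 149/351 = 42.5%, Formula K 372/758 = 49.1% → Formula K
Sandy soil: Blend 3 11/40 = 27.5%, Formula K 12/36 = 33.3% → Formula K
Overall: Blend 3 1349/2161 = 62.4%, Formula K 1511/2293 = 65.9% → Formula K
Formula K wins overall and in every soil group — no reversal.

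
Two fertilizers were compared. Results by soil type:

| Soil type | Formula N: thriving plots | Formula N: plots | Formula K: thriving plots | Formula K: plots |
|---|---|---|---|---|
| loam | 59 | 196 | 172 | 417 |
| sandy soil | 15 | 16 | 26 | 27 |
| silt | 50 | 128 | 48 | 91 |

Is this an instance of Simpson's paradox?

Loam: Formula N 59/196 = 30.1%, Formula K 172/417 = 41.2% → Formula K
Sandy soil: Formula N 15/16 = 93.8%, Formula K 26/27 = 96.3% → Formula K
Silt: Formula N 50/128 = 39.1%, Formula K 48/91 = 52.7% → Formula K
Overall: Formula N 124/340 = 36.5%, Formula K 246/535 = 46.0% → Formula K
Formula K wins overall and in every soil group — no reversal.

No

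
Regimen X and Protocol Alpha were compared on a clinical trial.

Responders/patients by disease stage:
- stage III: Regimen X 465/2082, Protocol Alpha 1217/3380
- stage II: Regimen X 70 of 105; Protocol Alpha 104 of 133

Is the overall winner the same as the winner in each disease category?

Yes

Stage III: Regimen X 465/2082 = 22.3%, Protocol Alpha 1217/3380 = 36.0% → Protocol Alpha
Stage II: Regimen X 70/105 = 66.7%, Protocol Alpha 104/133 = 78.2% → Protocol Alpha
Overall: Regimen X 535/2187 = 24.5%, Protocol Alpha 1321/3513 = 37.6% → Protocol Alpha
Protocol Alpha wins overall and in every disease group — no reversal.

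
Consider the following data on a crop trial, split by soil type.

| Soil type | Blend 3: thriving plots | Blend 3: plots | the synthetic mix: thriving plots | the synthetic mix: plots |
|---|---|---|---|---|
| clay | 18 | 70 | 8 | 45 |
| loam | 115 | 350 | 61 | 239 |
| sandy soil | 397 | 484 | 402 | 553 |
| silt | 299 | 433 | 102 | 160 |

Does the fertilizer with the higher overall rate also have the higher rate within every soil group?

Clay: Blend 3 18/70 = 25.7%, the synthetic mix 8/45 = 17.8% → Blend 3
Loam: Blend 3 115/350 = 32.9%, the synthetic mix 61/239 = 25.5% → Blend 3
Sandy soil: Blend 3 397/484 = 82.0%, the synthetic mix 402/553 = 72.7% → Blend 3
Silt: Blend 3 299/433 = 69.1%, the synthetic mix 102/160 = 63.8% → Blend 3
Overall: Blend 3 829/1337 = 62.0%, the synthetic mix 573/997 = 57.5% → Blend 3
Blend 3 wins overall and in every soil group — no reversal.

Yes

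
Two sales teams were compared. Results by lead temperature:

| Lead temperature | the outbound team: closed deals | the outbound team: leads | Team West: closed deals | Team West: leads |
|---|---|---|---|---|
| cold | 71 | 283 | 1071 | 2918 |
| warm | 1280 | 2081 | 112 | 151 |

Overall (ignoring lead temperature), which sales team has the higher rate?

Cold: the outbound team 71/283 = 25.1%, Team West 1071/2918 = 36.7% → Team West
Warm: the outbound team 1280/2081 = 61.5%, Team West 112/151 = 74.2% → Team West
Overall: the outbound team 1351/2364 = 57.1%, Team West 1183/3069 = 38.5% → the outbound team
(Team West wins every lead group but the outbound team wins overall — Team West's leads skew toward the low-rate cold group.)

the outbound team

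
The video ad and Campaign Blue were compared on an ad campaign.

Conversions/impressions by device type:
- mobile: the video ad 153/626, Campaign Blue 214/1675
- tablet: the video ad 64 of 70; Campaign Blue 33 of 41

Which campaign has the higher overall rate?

the video ad

Mobile: the video ad 153/626 = 24.4%, Campaign Blue 214/1675 = 12.8% → the video ad
Tablet: the video ad 64/70 = 91.4%, Campaign Blue 33/41 = 80.5% → the video ad
Overall: the video ad 217/696 = 31.2%, Campaign Blue 247/1716 = 14.4% → the video ad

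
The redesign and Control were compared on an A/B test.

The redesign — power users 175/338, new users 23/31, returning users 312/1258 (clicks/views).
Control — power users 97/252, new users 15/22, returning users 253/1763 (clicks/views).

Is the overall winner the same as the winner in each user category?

Power users: the redesign 175/338 = 51.8%, Control 97/252 = 38.5% → the redesign
New users: the redesign 23/31 = 74.2%, Control 15/22 = 68.2% → the redesign
Returning users: the redesign 312/1258 = 24.8%, Control 253/1763 = 14.4% → the redesign
Overall: the redesign 510/1627 = 31.3%, Control 365/2037 = 17.9% → the redesign
The redesign wins overall and in every user group — no reversal.

Yes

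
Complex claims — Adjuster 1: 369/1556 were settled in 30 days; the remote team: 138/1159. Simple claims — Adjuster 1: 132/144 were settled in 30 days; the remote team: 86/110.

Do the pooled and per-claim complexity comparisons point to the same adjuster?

Yes

Complex: Adjuster 1 369/1556 = 23.7%, the remote team 138/1159 = 11.9% → Adjuster 1
Simple: Adjuster 1 132/144 = 91.7%, the remote team 86/110 = 78.2% → Adjuster 1
Overall: Adjuster 1 501/1700 = 29.5%, the remote team 224/1269 = 17.7% → Adjuster 1
Adjuster 1 wins overall and in every claim group — no reversal.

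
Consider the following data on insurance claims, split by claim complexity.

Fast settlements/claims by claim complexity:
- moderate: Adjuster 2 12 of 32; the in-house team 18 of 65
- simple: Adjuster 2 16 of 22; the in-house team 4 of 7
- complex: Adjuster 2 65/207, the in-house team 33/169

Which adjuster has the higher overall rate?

Moderate: Adjuster 2 12/32 = 37.5%, the in-house team 18/65 = 27.7% → Adjuster 2
Simple: Adjuster 2 16/22 = 72.7%, the in-house team 4/7 = 57.1% → Adjuster 2
Complex: Adjuster 2 65/207 = 31.4%, the in-house team 33/169 = 19.5% → Adjuster 2
Overall: Adjuster 2 93/261 = 35.6%, the in-house team 55/241 = 22.8% → Adjuster 2

Adjuster 2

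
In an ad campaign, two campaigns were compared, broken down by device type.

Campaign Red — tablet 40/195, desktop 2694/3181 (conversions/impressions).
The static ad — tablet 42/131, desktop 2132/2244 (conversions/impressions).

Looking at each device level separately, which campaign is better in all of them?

Tablet: Campaign Red 40/195 = 20.5%, the static ad 42/131 = 32.1% → the static ad
Desktop: Campaign Red 2694/3181 = 84.7%, the static ad 2132/2244 = 95.0% → the static ad
The static ad has the higher rate in both groups.

the static ad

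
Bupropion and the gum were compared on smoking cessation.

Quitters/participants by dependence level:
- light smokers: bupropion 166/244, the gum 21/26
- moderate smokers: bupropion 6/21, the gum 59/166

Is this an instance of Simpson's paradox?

Yes

Light smokers: bupropion 166/244 = 68.0%, the gum 21/26 = 80.8% → the gum
Moderate smokers: bupropion 6/21 = 28.6%, the gum 59/166 = 35.5% → the gum
Overall: bupropion 172/265 = 64.9%, the gum 80/192 = 41.7% → bupropion
The gum wins each dependence group but bupropion wins overall — the comparison reverses. The gum's participants skew toward moderate smokers, which has a lower base rate.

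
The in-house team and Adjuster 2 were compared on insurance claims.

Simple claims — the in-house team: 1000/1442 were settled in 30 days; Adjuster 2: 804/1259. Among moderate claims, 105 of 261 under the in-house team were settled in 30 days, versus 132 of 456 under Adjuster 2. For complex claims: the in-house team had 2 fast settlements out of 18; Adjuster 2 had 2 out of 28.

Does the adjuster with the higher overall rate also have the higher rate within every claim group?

Simple: the in-house team 1000/1442 = 69.3%, Adjuster 2 804/1259 = 63.9% → the in-house team
Moderate: the in-house team 105/261 = 40.2%, Adjuster 2 132/456 = 28.9% → the in-house team
Complex: the in-house team 2/18 = 11.1%, Adjuster 2 2/28 = 7.1% → the in-house team
Overall: the in-house team 1107/1721 = 64.3%, Adjuster 2 938/1743 = 53.8% → the in-house team
The in-house team wins overall and in every claim group — no reversal.

Yes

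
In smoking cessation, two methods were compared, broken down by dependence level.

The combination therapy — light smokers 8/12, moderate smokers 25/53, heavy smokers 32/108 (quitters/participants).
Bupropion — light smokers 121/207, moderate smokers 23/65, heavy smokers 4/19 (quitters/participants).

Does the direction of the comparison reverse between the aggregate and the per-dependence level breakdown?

Yes

Light smokers: the combination therapy 8/12 = 66.7%, bupropion 121/207 = 58.5% → the combination therapy
Moderate smokers: the combination therapy 25/53 = 47.2%, bupropion 23/65 = 35.4% → the combination therapy
Heavy smokers: the combination therapy 32/108 = 29.6%, bupropion 4/19 = 21.1% → the combination therapy
Overall: the combination therapy 65/173 = 37.6%, bupropion 148/291 = 50.9% → bupropion
The combination therapy wins each dependence group but bupropion wins overall — the comparison reverses. The combination therapy's participants skew toward heavy smokers, which has a lower base rate.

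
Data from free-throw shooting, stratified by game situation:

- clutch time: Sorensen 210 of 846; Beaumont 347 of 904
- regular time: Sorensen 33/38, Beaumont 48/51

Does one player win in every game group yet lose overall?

Clutch time: Sorensen 210/846 = 24.8%, Beaumont 347/904 = 38.4% → Beaumont
Regular time: Sorensen 33/38 = 86.8%, Beaumont 48/51 = 94.1% → Beaumont
Overall: Sorensen 243/884 = 27.5%, Beaumont 395/955 = 41.4% → Beaumont
Beaumont wins overall and in every game group — no reversal.

No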